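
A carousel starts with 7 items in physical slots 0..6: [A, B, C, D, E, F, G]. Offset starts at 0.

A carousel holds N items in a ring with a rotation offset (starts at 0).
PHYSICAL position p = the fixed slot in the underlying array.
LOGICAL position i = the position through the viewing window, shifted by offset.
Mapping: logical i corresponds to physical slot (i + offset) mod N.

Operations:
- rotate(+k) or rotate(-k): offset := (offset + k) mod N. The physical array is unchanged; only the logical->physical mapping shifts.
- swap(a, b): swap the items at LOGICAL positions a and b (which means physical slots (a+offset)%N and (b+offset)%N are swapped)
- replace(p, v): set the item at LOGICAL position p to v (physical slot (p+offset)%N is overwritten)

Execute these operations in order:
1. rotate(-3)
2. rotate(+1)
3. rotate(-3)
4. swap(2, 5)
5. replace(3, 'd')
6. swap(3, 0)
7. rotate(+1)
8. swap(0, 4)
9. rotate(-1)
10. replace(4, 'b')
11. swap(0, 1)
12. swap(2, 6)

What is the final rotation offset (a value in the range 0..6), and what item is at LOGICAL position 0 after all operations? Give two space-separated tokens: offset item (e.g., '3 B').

After op 1 (rotate(-3)): offset=4, physical=[A,B,C,D,E,F,G], logical=[E,F,G,A,B,C,D]
After op 2 (rotate(+1)): offset=5, physical=[A,B,C,D,E,F,G], logical=[F,G,A,B,C,D,E]
After op 3 (rotate(-3)): offset=2, physical=[A,B,C,D,E,F,G], logical=[C,D,E,F,G,A,B]
After op 4 (swap(2, 5)): offset=2, physical=[E,B,C,D,A,F,G], logical=[C,D,A,F,G,E,B]
After op 5 (replace(3, 'd')): offset=2, physical=[E,B,C,D,A,d,G], logical=[C,D,A,d,G,E,B]
After op 6 (swap(3, 0)): offset=2, physical=[E,B,d,D,A,C,G], logical=[d,D,A,C,G,E,B]
After op 7 (rotate(+1)): offset=3, physical=[E,B,d,D,A,C,G], logical=[D,A,C,G,E,B,d]
After op 8 (swap(0, 4)): offset=3, physical=[D,B,d,E,A,C,G], logical=[E,A,C,G,D,B,d]
After op 9 (rotate(-1)): offset=2, physical=[D,B,d,E,A,C,G], logical=[d,E,A,C,G,D,B]
After op 10 (replace(4, 'b')): offset=2, physical=[D,B,d,E,A,C,b], logical=[d,E,A,C,b,D,B]
After op 11 (swap(0, 1)): offset=2, physical=[D,B,E,d,A,C,b], logical=[E,d,A,C,b,D,B]
After op 12 (swap(2, 6)): offset=2, physical=[D,A,E,d,B,C,b], logical=[E,d,B,C,b,D,A]

Answer: 2 E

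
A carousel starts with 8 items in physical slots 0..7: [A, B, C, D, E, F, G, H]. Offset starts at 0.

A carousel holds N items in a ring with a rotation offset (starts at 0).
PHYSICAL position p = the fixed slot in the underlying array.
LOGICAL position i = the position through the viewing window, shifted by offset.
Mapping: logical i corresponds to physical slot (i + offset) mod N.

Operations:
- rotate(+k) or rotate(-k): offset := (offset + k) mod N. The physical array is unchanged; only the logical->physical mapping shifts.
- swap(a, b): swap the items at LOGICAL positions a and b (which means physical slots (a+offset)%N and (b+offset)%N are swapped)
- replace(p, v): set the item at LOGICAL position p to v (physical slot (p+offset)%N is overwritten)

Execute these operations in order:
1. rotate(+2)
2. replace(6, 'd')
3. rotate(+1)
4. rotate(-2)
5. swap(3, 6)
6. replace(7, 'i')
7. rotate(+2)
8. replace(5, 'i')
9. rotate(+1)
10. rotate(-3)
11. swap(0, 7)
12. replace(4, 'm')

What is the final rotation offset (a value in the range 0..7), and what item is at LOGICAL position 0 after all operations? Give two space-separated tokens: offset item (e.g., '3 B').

Answer: 1 i

Derivation:
After op 1 (rotate(+2)): offset=2, physical=[A,B,C,D,E,F,G,H], logical=[C,D,E,F,G,H,A,B]
After op 2 (replace(6, 'd')): offset=2, physical=[d,B,C,D,E,F,G,H], logical=[C,D,E,F,G,H,d,B]
After op 3 (rotate(+1)): offset=3, physical=[d,B,C,D,E,F,G,H], logical=[D,E,F,G,H,d,B,C]
After op 4 (rotate(-2)): offset=1, physical=[d,B,C,D,E,F,G,H], logical=[B,C,D,E,F,G,H,d]
After op 5 (swap(3, 6)): offset=1, physical=[d,B,C,D,H,F,G,E], logical=[B,C,D,H,F,G,E,d]
After op 6 (replace(7, 'i')): offset=1, physical=[i,B,C,D,H,F,G,E], logical=[B,C,D,H,F,G,E,i]
After op 7 (rotate(+2)): offset=3, physical=[i,B,C,D,H,F,G,E], logical=[D,H,F,G,E,i,B,C]
After op 8 (replace(5, 'i')): offset=3, physical=[i,B,C,D,H,F,G,E], logical=[D,H,F,G,E,i,B,C]
After op 9 (rotate(+1)): offset=4, physical=[i,B,C,D,H,F,G,E], logical=[H,F,G,E,i,B,C,D]
After op 10 (rotate(-3)): offset=1, physical=[i,B,C,D,H,F,G,E], logical=[B,C,D,H,F,G,E,i]
After op 11 (swap(0, 7)): offset=1, physical=[B,i,C,D,H,F,G,E], logical=[i,C,D,H,F,G,E,B]
After op 12 (replace(4, 'm')): offset=1, physical=[B,i,C,D,H,m,G,E], logical=[i,C,D,H,m,G,E,B]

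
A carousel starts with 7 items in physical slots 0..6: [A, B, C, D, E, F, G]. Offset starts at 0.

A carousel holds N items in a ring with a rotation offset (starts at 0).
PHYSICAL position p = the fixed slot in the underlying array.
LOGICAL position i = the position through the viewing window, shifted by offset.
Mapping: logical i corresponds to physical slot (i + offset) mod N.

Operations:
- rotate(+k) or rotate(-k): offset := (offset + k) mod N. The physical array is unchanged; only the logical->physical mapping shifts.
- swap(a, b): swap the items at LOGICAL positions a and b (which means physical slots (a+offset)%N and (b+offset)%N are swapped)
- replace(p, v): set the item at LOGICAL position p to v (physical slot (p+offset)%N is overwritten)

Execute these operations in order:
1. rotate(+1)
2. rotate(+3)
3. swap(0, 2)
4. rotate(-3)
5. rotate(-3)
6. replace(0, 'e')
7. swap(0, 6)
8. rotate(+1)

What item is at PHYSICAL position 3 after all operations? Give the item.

After op 1 (rotate(+1)): offset=1, physical=[A,B,C,D,E,F,G], logical=[B,C,D,E,F,G,A]
After op 2 (rotate(+3)): offset=4, physical=[A,B,C,D,E,F,G], logical=[E,F,G,A,B,C,D]
After op 3 (swap(0, 2)): offset=4, physical=[A,B,C,D,G,F,E], logical=[G,F,E,A,B,C,D]
After op 4 (rotate(-3)): offset=1, physical=[A,B,C,D,G,F,E], logical=[B,C,D,G,F,E,A]
After op 5 (rotate(-3)): offset=5, physical=[A,B,C,D,G,F,E], logical=[F,E,A,B,C,D,G]
After op 6 (replace(0, 'e')): offset=5, physical=[A,B,C,D,G,e,E], logical=[e,E,A,B,C,D,G]
After op 7 (swap(0, 6)): offset=5, physical=[A,B,C,D,e,G,E], logical=[G,E,A,B,C,D,e]
After op 8 (rotate(+1)): offset=6, physical=[A,B,C,D,e,G,E], logical=[E,A,B,C,D,e,G]

Answer: D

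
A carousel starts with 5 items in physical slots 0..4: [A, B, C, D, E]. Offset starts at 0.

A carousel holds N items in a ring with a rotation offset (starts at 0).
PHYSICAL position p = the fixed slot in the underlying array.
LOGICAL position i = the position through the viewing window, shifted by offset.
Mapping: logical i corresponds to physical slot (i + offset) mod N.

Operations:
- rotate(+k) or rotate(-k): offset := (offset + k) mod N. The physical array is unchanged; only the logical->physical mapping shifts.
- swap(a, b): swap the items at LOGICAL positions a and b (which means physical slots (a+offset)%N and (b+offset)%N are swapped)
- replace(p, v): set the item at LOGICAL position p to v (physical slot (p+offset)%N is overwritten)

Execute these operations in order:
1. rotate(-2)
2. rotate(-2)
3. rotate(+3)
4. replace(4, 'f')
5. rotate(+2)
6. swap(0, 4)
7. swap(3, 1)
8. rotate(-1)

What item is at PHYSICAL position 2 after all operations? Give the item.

Answer: E

Derivation:
After op 1 (rotate(-2)): offset=3, physical=[A,B,C,D,E], logical=[D,E,A,B,C]
After op 2 (rotate(-2)): offset=1, physical=[A,B,C,D,E], logical=[B,C,D,E,A]
After op 3 (rotate(+3)): offset=4, physical=[A,B,C,D,E], logical=[E,A,B,C,D]
After op 4 (replace(4, 'f')): offset=4, physical=[A,B,C,f,E], logical=[E,A,B,C,f]
After op 5 (rotate(+2)): offset=1, physical=[A,B,C,f,E], logical=[B,C,f,E,A]
After op 6 (swap(0, 4)): offset=1, physical=[B,A,C,f,E], logical=[A,C,f,E,B]
After op 7 (swap(3, 1)): offset=1, physical=[B,A,E,f,C], logical=[A,E,f,C,B]
After op 8 (rotate(-1)): offset=0, physical=[B,A,E,f,C], logical=[B,A,E,f,C]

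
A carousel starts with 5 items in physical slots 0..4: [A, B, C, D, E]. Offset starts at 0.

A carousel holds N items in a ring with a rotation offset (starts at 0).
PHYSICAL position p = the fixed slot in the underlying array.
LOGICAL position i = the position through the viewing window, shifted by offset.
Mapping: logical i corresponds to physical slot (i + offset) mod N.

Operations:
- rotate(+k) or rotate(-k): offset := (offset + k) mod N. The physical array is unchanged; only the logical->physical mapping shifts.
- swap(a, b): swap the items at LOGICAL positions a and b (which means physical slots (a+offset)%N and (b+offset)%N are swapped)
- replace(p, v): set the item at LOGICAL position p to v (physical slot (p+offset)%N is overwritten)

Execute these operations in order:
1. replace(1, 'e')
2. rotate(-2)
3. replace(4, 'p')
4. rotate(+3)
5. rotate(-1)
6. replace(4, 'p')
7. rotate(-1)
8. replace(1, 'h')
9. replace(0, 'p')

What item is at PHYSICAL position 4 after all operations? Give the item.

After op 1 (replace(1, 'e')): offset=0, physical=[A,e,C,D,E], logical=[A,e,C,D,E]
After op 2 (rotate(-2)): offset=3, physical=[A,e,C,D,E], logical=[D,E,A,e,C]
After op 3 (replace(4, 'p')): offset=3, physical=[A,e,p,D,E], logical=[D,E,A,e,p]
After op 4 (rotate(+3)): offset=1, physical=[A,e,p,D,E], logical=[e,p,D,E,A]
After op 5 (rotate(-1)): offset=0, physical=[A,e,p,D,E], logical=[A,e,p,D,E]
After op 6 (replace(4, 'p')): offset=0, physical=[A,e,p,D,p], logical=[A,e,p,D,p]
After op 7 (rotate(-1)): offset=4, physical=[A,e,p,D,p], logical=[p,A,e,p,D]
After op 8 (replace(1, 'h')): offset=4, physical=[h,e,p,D,p], logical=[p,h,e,p,D]
After op 9 (replace(0, 'p')): offset=4, physical=[h,e,p,D,p], logical=[p,h,e,p,D]

Answer: p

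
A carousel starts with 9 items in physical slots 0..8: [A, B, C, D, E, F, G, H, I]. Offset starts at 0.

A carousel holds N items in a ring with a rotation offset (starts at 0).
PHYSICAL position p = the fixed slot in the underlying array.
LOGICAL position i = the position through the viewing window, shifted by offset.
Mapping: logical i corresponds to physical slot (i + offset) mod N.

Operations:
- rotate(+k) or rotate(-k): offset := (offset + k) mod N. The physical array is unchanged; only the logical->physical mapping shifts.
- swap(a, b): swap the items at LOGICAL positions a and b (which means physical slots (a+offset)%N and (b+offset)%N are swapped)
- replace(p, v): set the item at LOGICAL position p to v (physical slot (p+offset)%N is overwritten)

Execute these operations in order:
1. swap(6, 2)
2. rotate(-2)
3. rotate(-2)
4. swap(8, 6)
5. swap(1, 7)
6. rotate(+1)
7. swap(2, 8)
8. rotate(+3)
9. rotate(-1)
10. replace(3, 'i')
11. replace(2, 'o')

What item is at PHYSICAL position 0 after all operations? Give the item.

After op 1 (swap(6, 2)): offset=0, physical=[A,B,G,D,E,F,C,H,I], logical=[A,B,G,D,E,F,C,H,I]
After op 2 (rotate(-2)): offset=7, physical=[A,B,G,D,E,F,C,H,I], logical=[H,I,A,B,G,D,E,F,C]
After op 3 (rotate(-2)): offset=5, physical=[A,B,G,D,E,F,C,H,I], logical=[F,C,H,I,A,B,G,D,E]
After op 4 (swap(8, 6)): offset=5, physical=[A,B,E,D,G,F,C,H,I], logical=[F,C,H,I,A,B,E,D,G]
After op 5 (swap(1, 7)): offset=5, physical=[A,B,E,C,G,F,D,H,I], logical=[F,D,H,I,A,B,E,C,G]
After op 6 (rotate(+1)): offset=6, physical=[A,B,E,C,G,F,D,H,I], logical=[D,H,I,A,B,E,C,G,F]
After op 7 (swap(2, 8)): offset=6, physical=[A,B,E,C,G,I,D,H,F], logical=[D,H,F,A,B,E,C,G,I]
After op 8 (rotate(+3)): offset=0, physical=[A,B,E,C,G,I,D,H,F], logical=[A,B,E,C,G,I,D,H,F]
After op 9 (rotate(-1)): offset=8, physical=[A,B,E,C,G,I,D,H,F], logical=[F,A,B,E,C,G,I,D,H]
After op 10 (replace(3, 'i')): offset=8, physical=[A,B,i,C,G,I,D,H,F], logical=[F,A,B,i,C,G,I,D,H]
After op 11 (replace(2, 'o')): offset=8, physical=[A,o,i,C,G,I,D,H,F], logical=[F,A,o,i,C,G,I,D,H]

Answer: A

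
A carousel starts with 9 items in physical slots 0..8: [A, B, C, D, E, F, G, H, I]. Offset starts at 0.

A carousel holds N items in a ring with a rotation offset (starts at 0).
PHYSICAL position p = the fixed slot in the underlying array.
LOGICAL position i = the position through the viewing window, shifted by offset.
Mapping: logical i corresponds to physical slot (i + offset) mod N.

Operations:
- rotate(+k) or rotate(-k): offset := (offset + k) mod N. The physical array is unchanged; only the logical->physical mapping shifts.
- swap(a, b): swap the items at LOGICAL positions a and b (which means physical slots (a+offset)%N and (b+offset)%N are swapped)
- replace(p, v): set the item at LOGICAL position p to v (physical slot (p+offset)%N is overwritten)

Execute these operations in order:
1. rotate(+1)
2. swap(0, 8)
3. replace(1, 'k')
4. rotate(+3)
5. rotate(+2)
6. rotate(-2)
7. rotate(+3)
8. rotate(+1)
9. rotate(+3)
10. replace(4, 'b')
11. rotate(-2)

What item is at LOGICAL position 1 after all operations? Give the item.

After op 1 (rotate(+1)): offset=1, physical=[A,B,C,D,E,F,G,H,I], logical=[B,C,D,E,F,G,H,I,A]
After op 2 (swap(0, 8)): offset=1, physical=[B,A,C,D,E,F,G,H,I], logical=[A,C,D,E,F,G,H,I,B]
After op 3 (replace(1, 'k')): offset=1, physical=[B,A,k,D,E,F,G,H,I], logical=[A,k,D,E,F,G,H,I,B]
After op 4 (rotate(+3)): offset=4, physical=[B,A,k,D,E,F,G,H,I], logical=[E,F,G,H,I,B,A,k,D]
After op 5 (rotate(+2)): offset=6, physical=[B,A,k,D,E,F,G,H,I], logical=[G,H,I,B,A,k,D,E,F]
After op 6 (rotate(-2)): offset=4, physical=[B,A,k,D,E,F,G,H,I], logical=[E,F,G,H,I,B,A,k,D]
After op 7 (rotate(+3)): offset=7, physical=[B,A,k,D,E,F,G,H,I], logical=[H,I,B,A,k,D,E,F,G]
After op 8 (rotate(+1)): offset=8, physical=[B,A,k,D,E,F,G,H,I], logical=[I,B,A,k,D,E,F,G,H]
After op 9 (rotate(+3)): offset=2, physical=[B,A,k,D,E,F,G,H,I], logical=[k,D,E,F,G,H,I,B,A]
After op 10 (replace(4, 'b')): offset=2, physical=[B,A,k,D,E,F,b,H,I], logical=[k,D,E,F,b,H,I,B,A]
After op 11 (rotate(-2)): offset=0, physical=[B,A,k,D,E,F,b,H,I], logical=[B,A,k,D,E,F,b,H,I]

Answer: A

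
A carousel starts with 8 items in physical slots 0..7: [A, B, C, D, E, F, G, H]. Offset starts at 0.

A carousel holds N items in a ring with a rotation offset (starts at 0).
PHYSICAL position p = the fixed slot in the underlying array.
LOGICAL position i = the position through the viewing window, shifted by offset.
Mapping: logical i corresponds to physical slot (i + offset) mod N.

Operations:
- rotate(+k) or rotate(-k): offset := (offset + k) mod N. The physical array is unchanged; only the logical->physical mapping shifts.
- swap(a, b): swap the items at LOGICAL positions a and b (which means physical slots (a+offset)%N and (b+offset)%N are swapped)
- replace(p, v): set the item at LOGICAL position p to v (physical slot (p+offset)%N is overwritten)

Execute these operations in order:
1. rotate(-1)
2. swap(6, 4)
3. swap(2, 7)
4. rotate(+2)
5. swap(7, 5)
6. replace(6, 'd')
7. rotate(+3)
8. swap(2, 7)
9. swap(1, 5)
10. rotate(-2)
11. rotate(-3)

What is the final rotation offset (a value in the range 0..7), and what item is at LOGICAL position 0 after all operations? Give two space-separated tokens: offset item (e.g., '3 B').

Answer: 7 d

Derivation:
After op 1 (rotate(-1)): offset=7, physical=[A,B,C,D,E,F,G,H], logical=[H,A,B,C,D,E,F,G]
After op 2 (swap(6, 4)): offset=7, physical=[A,B,C,F,E,D,G,H], logical=[H,A,B,C,F,E,D,G]
After op 3 (swap(2, 7)): offset=7, physical=[A,G,C,F,E,D,B,H], logical=[H,A,G,C,F,E,D,B]
After op 4 (rotate(+2)): offset=1, physical=[A,G,C,F,E,D,B,H], logical=[G,C,F,E,D,B,H,A]
After op 5 (swap(7, 5)): offset=1, physical=[B,G,C,F,E,D,A,H], logical=[G,C,F,E,D,A,H,B]
After op 6 (replace(6, 'd')): offset=1, physical=[B,G,C,F,E,D,A,d], logical=[G,C,F,E,D,A,d,B]
After op 7 (rotate(+3)): offset=4, physical=[B,G,C,F,E,D,A,d], logical=[E,D,A,d,B,G,C,F]
After op 8 (swap(2, 7)): offset=4, physical=[B,G,C,A,E,D,F,d], logical=[E,D,F,d,B,G,C,A]
After op 9 (swap(1, 5)): offset=4, physical=[B,D,C,A,E,G,F,d], logical=[E,G,F,d,B,D,C,A]
After op 10 (rotate(-2)): offset=2, physical=[B,D,C,A,E,G,F,d], logical=[C,A,E,G,F,d,B,D]
After op 11 (rotate(-3)): offset=7, physical=[B,D,C,A,E,G,F,d], logical=[d,B,D,C,A,E,G,F]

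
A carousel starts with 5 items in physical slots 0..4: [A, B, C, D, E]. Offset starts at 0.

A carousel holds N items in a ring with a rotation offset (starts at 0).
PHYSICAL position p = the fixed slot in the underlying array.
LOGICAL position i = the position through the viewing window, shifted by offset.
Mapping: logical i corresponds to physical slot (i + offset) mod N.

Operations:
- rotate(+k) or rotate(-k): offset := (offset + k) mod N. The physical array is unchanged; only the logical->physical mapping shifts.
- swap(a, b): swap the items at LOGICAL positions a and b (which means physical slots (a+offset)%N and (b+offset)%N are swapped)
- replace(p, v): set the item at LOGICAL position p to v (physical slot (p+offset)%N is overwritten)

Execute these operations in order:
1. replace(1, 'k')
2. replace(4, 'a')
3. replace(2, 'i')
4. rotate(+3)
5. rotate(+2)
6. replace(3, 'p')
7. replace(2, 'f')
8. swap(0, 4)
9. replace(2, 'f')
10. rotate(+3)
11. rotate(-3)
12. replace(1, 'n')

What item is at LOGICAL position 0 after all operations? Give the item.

After op 1 (replace(1, 'k')): offset=0, physical=[A,k,C,D,E], logical=[A,k,C,D,E]
After op 2 (replace(4, 'a')): offset=0, physical=[A,k,C,D,a], logical=[A,k,C,D,a]
After op 3 (replace(2, 'i')): offset=0, physical=[A,k,i,D,a], logical=[A,k,i,D,a]
After op 4 (rotate(+3)): offset=3, physical=[A,k,i,D,a], logical=[D,a,A,k,i]
After op 5 (rotate(+2)): offset=0, physical=[A,k,i,D,a], logical=[A,k,i,D,a]
After op 6 (replace(3, 'p')): offset=0, physical=[A,k,i,p,a], logical=[A,k,i,p,a]
After op 7 (replace(2, 'f')): offset=0, physical=[A,k,f,p,a], logical=[A,k,f,p,a]
After op 8 (swap(0, 4)): offset=0, physical=[a,k,f,p,A], logical=[a,k,f,p,A]
After op 9 (replace(2, 'f')): offset=0, physical=[a,k,f,p,A], logical=[a,k,f,p,A]
After op 10 (rotate(+3)): offset=3, physical=[a,k,f,p,A], logical=[p,A,a,k,f]
After op 11 (rotate(-3)): offset=0, physical=[a,k,f,p,A], logical=[a,k,f,p,A]
After op 12 (replace(1, 'n')): offset=0, physical=[a,n,f,p,A], logical=[a,n,f,p,A]

Answer: a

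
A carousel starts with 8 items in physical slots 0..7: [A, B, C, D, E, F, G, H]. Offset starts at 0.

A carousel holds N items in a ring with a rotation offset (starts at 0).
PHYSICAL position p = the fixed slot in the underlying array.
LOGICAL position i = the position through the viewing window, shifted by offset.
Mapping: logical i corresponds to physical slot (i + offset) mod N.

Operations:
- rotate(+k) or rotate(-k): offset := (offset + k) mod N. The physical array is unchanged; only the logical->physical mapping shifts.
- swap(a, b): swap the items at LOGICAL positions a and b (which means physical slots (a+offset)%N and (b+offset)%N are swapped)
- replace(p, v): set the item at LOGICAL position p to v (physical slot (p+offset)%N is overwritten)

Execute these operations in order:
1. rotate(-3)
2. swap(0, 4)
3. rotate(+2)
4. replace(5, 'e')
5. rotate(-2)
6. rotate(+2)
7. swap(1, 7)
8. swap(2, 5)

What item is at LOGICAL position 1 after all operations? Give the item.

After op 1 (rotate(-3)): offset=5, physical=[A,B,C,D,E,F,G,H], logical=[F,G,H,A,B,C,D,E]
After op 2 (swap(0, 4)): offset=5, physical=[A,F,C,D,E,B,G,H], logical=[B,G,H,A,F,C,D,E]
After op 3 (rotate(+2)): offset=7, physical=[A,F,C,D,E,B,G,H], logical=[H,A,F,C,D,E,B,G]
After op 4 (replace(5, 'e')): offset=7, physical=[A,F,C,D,e,B,G,H], logical=[H,A,F,C,D,e,B,G]
After op 5 (rotate(-2)): offset=5, physical=[A,F,C,D,e,B,G,H], logical=[B,G,H,A,F,C,D,e]
After op 6 (rotate(+2)): offset=7, physical=[A,F,C,D,e,B,G,H], logical=[H,A,F,C,D,e,B,G]
After op 7 (swap(1, 7)): offset=7, physical=[G,F,C,D,e,B,A,H], logical=[H,G,F,C,D,e,B,A]
After op 8 (swap(2, 5)): offset=7, physical=[G,e,C,D,F,B,A,H], logical=[H,G,e,C,D,F,B,A]

Answer: G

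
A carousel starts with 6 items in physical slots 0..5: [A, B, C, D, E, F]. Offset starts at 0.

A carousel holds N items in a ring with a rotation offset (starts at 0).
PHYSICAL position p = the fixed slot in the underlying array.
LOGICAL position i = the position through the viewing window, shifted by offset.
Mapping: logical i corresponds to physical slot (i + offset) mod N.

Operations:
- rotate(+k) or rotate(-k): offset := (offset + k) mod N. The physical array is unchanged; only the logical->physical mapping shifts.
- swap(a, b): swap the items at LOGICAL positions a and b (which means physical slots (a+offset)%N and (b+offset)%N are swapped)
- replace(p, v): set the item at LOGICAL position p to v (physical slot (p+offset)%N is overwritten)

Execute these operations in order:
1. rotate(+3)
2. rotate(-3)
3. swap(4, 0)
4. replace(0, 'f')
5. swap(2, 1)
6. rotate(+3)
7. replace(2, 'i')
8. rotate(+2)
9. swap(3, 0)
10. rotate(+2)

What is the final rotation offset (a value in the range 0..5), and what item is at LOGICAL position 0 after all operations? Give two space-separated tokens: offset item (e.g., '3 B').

Answer: 1 C

Derivation:
After op 1 (rotate(+3)): offset=3, physical=[A,B,C,D,E,F], logical=[D,E,F,A,B,C]
After op 2 (rotate(-3)): offset=0, physical=[A,B,C,D,E,F], logical=[A,B,C,D,E,F]
After op 3 (swap(4, 0)): offset=0, physical=[E,B,C,D,A,F], logical=[E,B,C,D,A,F]
After op 4 (replace(0, 'f')): offset=0, physical=[f,B,C,D,A,F], logical=[f,B,C,D,A,F]
After op 5 (swap(2, 1)): offset=0, physical=[f,C,B,D,A,F], logical=[f,C,B,D,A,F]
After op 6 (rotate(+3)): offset=3, physical=[f,C,B,D,A,F], logical=[D,A,F,f,C,B]
After op 7 (replace(2, 'i')): offset=3, physical=[f,C,B,D,A,i], logical=[D,A,i,f,C,B]
After op 8 (rotate(+2)): offset=5, physical=[f,C,B,D,A,i], logical=[i,f,C,B,D,A]
After op 9 (swap(3, 0)): offset=5, physical=[f,C,i,D,A,B], logical=[B,f,C,i,D,A]
After op 10 (rotate(+2)): offset=1, physical=[f,C,i,D,A,B], logical=[C,i,D,A,B,f]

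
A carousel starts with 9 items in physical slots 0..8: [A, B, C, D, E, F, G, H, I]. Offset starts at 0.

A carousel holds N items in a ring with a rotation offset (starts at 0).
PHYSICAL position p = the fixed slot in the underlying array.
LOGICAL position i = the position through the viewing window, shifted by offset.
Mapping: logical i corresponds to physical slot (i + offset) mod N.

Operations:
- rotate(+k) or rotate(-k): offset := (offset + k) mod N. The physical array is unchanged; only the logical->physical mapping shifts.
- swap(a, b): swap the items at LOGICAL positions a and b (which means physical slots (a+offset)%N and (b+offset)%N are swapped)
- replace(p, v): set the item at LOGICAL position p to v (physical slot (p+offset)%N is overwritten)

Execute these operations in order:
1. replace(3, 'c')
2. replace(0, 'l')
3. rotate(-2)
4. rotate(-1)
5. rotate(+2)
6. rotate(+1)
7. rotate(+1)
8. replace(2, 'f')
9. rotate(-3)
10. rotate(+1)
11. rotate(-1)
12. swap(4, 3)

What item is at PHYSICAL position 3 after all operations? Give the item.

Answer: f

Derivation:
After op 1 (replace(3, 'c')): offset=0, physical=[A,B,C,c,E,F,G,H,I], logical=[A,B,C,c,E,F,G,H,I]
After op 2 (replace(0, 'l')): offset=0, physical=[l,B,C,c,E,F,G,H,I], logical=[l,B,C,c,E,F,G,H,I]
After op 3 (rotate(-2)): offset=7, physical=[l,B,C,c,E,F,G,H,I], logical=[H,I,l,B,C,c,E,F,G]
After op 4 (rotate(-1)): offset=6, physical=[l,B,C,c,E,F,G,H,I], logical=[G,H,I,l,B,C,c,E,F]
After op 5 (rotate(+2)): offset=8, physical=[l,B,C,c,E,F,G,H,I], logical=[I,l,B,C,c,E,F,G,H]
After op 6 (rotate(+1)): offset=0, physical=[l,B,C,c,E,F,G,H,I], logical=[l,B,C,c,E,F,G,H,I]
After op 7 (rotate(+1)): offset=1, physical=[l,B,C,c,E,F,G,H,I], logical=[B,C,c,E,F,G,H,I,l]
After op 8 (replace(2, 'f')): offset=1, physical=[l,B,C,f,E,F,G,H,I], logical=[B,C,f,E,F,G,H,I,l]
After op 9 (rotate(-3)): offset=7, physical=[l,B,C,f,E,F,G,H,I], logical=[H,I,l,B,C,f,E,F,G]
After op 10 (rotate(+1)): offset=8, physical=[l,B,C,f,E,F,G,H,I], logical=[I,l,B,C,f,E,F,G,H]
After op 11 (rotate(-1)): offset=7, physical=[l,B,C,f,E,F,G,H,I], logical=[H,I,l,B,C,f,E,F,G]
After op 12 (swap(4, 3)): offset=7, physical=[l,C,B,f,E,F,G,H,I], logical=[H,I,l,C,B,f,E,F,G]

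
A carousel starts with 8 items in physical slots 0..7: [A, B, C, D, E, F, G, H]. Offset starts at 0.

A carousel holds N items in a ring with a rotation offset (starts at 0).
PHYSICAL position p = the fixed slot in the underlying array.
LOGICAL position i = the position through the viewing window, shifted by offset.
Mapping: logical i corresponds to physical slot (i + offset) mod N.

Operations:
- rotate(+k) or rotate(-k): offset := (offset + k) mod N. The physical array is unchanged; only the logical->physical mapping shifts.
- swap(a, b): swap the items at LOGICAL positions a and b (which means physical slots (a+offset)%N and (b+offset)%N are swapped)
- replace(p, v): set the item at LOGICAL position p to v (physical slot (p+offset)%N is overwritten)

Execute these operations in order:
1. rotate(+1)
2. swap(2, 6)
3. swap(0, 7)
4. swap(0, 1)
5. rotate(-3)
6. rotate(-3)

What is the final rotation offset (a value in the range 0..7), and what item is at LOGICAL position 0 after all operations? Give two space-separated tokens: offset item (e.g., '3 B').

Answer: 3 H

Derivation:
After op 1 (rotate(+1)): offset=1, physical=[A,B,C,D,E,F,G,H], logical=[B,C,D,E,F,G,H,A]
After op 2 (swap(2, 6)): offset=1, physical=[A,B,C,H,E,F,G,D], logical=[B,C,H,E,F,G,D,A]
After op 3 (swap(0, 7)): offset=1, physical=[B,A,C,H,E,F,G,D], logical=[A,C,H,E,F,G,D,B]
After op 4 (swap(0, 1)): offset=1, physical=[B,C,A,H,E,F,G,D], logical=[C,A,H,E,F,G,D,B]
After op 5 (rotate(-3)): offset=6, physical=[B,C,A,H,E,F,G,D], logical=[G,D,B,C,A,H,E,F]
After op 6 (rotate(-3)): offset=3, physical=[B,C,A,H,E,F,G,D], logical=[H,E,F,G,D,B,C,A]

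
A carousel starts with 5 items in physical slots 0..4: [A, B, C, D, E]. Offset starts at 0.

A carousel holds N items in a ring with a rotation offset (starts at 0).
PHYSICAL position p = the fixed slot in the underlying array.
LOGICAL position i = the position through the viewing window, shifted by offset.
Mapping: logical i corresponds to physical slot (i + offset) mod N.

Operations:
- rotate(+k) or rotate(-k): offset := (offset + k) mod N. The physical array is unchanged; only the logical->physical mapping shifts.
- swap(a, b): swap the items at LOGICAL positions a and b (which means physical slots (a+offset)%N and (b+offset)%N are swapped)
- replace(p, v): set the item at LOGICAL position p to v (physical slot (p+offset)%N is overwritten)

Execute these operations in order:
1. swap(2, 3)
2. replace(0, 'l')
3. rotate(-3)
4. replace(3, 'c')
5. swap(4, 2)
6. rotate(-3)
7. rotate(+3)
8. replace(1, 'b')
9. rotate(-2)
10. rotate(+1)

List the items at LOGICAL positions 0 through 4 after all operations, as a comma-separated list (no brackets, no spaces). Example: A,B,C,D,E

After op 1 (swap(2, 3)): offset=0, physical=[A,B,D,C,E], logical=[A,B,D,C,E]
After op 2 (replace(0, 'l')): offset=0, physical=[l,B,D,C,E], logical=[l,B,D,C,E]
After op 3 (rotate(-3)): offset=2, physical=[l,B,D,C,E], logical=[D,C,E,l,B]
After op 4 (replace(3, 'c')): offset=2, physical=[c,B,D,C,E], logical=[D,C,E,c,B]
After op 5 (swap(4, 2)): offset=2, physical=[c,E,D,C,B], logical=[D,C,B,c,E]
After op 6 (rotate(-3)): offset=4, physical=[c,E,D,C,B], logical=[B,c,E,D,C]
After op 7 (rotate(+3)): offset=2, physical=[c,E,D,C,B], logical=[D,C,B,c,E]
After op 8 (replace(1, 'b')): offset=2, physical=[c,E,D,b,B], logical=[D,b,B,c,E]
After op 9 (rotate(-2)): offset=0, physical=[c,E,D,b,B], logical=[c,E,D,b,B]
After op 10 (rotate(+1)): offset=1, physical=[c,E,D,b,B], logical=[E,D,b,B,c]

Answer: E,D,b,B,c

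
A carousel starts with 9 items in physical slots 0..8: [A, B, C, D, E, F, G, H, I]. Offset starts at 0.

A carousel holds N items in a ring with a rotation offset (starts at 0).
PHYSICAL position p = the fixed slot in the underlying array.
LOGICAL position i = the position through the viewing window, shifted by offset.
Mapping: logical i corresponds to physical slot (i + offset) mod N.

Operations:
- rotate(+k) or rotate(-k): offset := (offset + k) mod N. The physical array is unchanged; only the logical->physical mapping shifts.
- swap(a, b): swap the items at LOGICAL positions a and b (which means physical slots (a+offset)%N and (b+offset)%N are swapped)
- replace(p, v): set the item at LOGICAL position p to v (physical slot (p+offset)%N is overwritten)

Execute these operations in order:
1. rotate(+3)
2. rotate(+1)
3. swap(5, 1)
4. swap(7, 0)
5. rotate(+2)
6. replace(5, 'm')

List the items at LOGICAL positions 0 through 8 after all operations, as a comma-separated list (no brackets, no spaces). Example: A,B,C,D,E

After op 1 (rotate(+3)): offset=3, physical=[A,B,C,D,E,F,G,H,I], logical=[D,E,F,G,H,I,A,B,C]
After op 2 (rotate(+1)): offset=4, physical=[A,B,C,D,E,F,G,H,I], logical=[E,F,G,H,I,A,B,C,D]
After op 3 (swap(5, 1)): offset=4, physical=[F,B,C,D,E,A,G,H,I], logical=[E,A,G,H,I,F,B,C,D]
After op 4 (swap(7, 0)): offset=4, physical=[F,B,E,D,C,A,G,H,I], logical=[C,A,G,H,I,F,B,E,D]
After op 5 (rotate(+2)): offset=6, physical=[F,B,E,D,C,A,G,H,I], logical=[G,H,I,F,B,E,D,C,A]
After op 6 (replace(5, 'm')): offset=6, physical=[F,B,m,D,C,A,G,H,I], logical=[G,H,I,F,B,m,D,C,A]

Answer: G,H,I,F,B,m,D,C,A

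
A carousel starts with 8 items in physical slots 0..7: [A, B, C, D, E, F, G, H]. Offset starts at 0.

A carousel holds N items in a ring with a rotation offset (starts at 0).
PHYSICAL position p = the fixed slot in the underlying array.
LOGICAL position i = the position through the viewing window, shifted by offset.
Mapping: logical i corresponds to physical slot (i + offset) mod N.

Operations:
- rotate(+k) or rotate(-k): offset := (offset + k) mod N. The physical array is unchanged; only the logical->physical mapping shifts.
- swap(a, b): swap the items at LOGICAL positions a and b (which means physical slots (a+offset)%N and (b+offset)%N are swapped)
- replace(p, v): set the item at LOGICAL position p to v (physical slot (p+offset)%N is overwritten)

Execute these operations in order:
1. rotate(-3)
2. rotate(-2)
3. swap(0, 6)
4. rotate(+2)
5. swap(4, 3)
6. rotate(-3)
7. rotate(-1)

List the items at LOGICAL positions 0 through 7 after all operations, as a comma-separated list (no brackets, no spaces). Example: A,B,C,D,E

After op 1 (rotate(-3)): offset=5, physical=[A,B,C,D,E,F,G,H], logical=[F,G,H,A,B,C,D,E]
After op 2 (rotate(-2)): offset=3, physical=[A,B,C,D,E,F,G,H], logical=[D,E,F,G,H,A,B,C]
After op 3 (swap(0, 6)): offset=3, physical=[A,D,C,B,E,F,G,H], logical=[B,E,F,G,H,A,D,C]
After op 4 (rotate(+2)): offset=5, physical=[A,D,C,B,E,F,G,H], logical=[F,G,H,A,D,C,B,E]
After op 5 (swap(4, 3)): offset=5, physical=[D,A,C,B,E,F,G,H], logical=[F,G,H,D,A,C,B,E]
After op 6 (rotate(-3)): offset=2, physical=[D,A,C,B,E,F,G,H], logical=[C,B,E,F,G,H,D,A]
After op 7 (rotate(-1)): offset=1, physical=[D,A,C,B,E,F,G,H], logical=[A,C,B,E,F,G,H,D]

Answer: A,C,B,E,F,G,H,D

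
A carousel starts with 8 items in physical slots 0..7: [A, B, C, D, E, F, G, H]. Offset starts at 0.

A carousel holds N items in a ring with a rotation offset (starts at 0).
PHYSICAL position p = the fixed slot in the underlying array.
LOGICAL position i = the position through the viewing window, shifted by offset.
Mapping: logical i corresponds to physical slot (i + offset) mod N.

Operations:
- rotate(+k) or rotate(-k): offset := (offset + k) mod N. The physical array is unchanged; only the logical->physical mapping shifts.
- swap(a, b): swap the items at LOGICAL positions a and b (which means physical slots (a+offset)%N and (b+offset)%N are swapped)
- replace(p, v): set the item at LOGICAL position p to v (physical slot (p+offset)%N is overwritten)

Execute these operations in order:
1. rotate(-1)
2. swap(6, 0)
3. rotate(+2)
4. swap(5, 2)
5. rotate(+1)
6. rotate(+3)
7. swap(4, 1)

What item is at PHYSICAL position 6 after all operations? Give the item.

After op 1 (rotate(-1)): offset=7, physical=[A,B,C,D,E,F,G,H], logical=[H,A,B,C,D,E,F,G]
After op 2 (swap(6, 0)): offset=7, physical=[A,B,C,D,E,H,G,F], logical=[F,A,B,C,D,E,H,G]
After op 3 (rotate(+2)): offset=1, physical=[A,B,C,D,E,H,G,F], logical=[B,C,D,E,H,G,F,A]
After op 4 (swap(5, 2)): offset=1, physical=[A,B,C,G,E,H,D,F], logical=[B,C,G,E,H,D,F,A]
After op 5 (rotate(+1)): offset=2, physical=[A,B,C,G,E,H,D,F], logical=[C,G,E,H,D,F,A,B]
After op 6 (rotate(+3)): offset=5, physical=[A,B,C,G,E,H,D,F], logical=[H,D,F,A,B,C,G,E]
After op 7 (swap(4, 1)): offset=5, physical=[A,D,C,G,E,H,B,F], logical=[H,B,F,A,D,C,G,E]

Answer: B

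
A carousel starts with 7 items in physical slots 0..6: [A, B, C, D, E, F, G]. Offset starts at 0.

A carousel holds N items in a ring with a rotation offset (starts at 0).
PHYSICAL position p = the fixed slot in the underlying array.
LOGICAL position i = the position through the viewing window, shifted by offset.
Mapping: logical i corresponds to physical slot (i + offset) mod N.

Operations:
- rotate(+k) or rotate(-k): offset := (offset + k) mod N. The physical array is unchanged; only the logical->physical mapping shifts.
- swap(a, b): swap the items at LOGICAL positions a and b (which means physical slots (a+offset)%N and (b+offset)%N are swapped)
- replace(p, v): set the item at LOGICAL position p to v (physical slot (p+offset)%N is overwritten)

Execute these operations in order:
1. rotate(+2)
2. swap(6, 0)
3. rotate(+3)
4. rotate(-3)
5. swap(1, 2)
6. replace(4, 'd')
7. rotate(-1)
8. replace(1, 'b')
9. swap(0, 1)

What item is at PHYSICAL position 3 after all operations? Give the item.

After op 1 (rotate(+2)): offset=2, physical=[A,B,C,D,E,F,G], logical=[C,D,E,F,G,A,B]
After op 2 (swap(6, 0)): offset=2, physical=[A,C,B,D,E,F,G], logical=[B,D,E,F,G,A,C]
After op 3 (rotate(+3)): offset=5, physical=[A,C,B,D,E,F,G], logical=[F,G,A,C,B,D,E]
After op 4 (rotate(-3)): offset=2, physical=[A,C,B,D,E,F,G], logical=[B,D,E,F,G,A,C]
After op 5 (swap(1, 2)): offset=2, physical=[A,C,B,E,D,F,G], logical=[B,E,D,F,G,A,C]
After op 6 (replace(4, 'd')): offset=2, physical=[A,C,B,E,D,F,d], logical=[B,E,D,F,d,A,C]
After op 7 (rotate(-1)): offset=1, physical=[A,C,B,E,D,F,d], logical=[C,B,E,D,F,d,A]
After op 8 (replace(1, 'b')): offset=1, physical=[A,C,b,E,D,F,d], logical=[C,b,E,D,F,d,A]
After op 9 (swap(0, 1)): offset=1, physical=[A,b,C,E,D,F,d], logical=[b,C,E,D,F,d,A]

Answer: E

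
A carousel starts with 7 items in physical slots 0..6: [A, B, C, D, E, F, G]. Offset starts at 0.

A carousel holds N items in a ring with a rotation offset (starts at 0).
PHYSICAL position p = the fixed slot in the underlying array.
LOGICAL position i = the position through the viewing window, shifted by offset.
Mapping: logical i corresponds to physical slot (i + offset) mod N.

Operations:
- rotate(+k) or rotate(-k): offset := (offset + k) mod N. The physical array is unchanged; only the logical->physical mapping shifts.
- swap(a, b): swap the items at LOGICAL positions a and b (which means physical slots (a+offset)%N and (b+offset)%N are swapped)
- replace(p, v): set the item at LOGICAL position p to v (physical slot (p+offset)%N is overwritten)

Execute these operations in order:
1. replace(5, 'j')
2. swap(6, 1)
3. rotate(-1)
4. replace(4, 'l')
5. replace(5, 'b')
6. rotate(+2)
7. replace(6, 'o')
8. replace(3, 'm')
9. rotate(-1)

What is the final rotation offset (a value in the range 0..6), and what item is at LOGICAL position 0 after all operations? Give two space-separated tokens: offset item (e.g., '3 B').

After op 1 (replace(5, 'j')): offset=0, physical=[A,B,C,D,E,j,G], logical=[A,B,C,D,E,j,G]
After op 2 (swap(6, 1)): offset=0, physical=[A,G,C,D,E,j,B], logical=[A,G,C,D,E,j,B]
After op 3 (rotate(-1)): offset=6, physical=[A,G,C,D,E,j,B], logical=[B,A,G,C,D,E,j]
After op 4 (replace(4, 'l')): offset=6, physical=[A,G,C,l,E,j,B], logical=[B,A,G,C,l,E,j]
After op 5 (replace(5, 'b')): offset=6, physical=[A,G,C,l,b,j,B], logical=[B,A,G,C,l,b,j]
After op 6 (rotate(+2)): offset=1, physical=[A,G,C,l,b,j,B], logical=[G,C,l,b,j,B,A]
After op 7 (replace(6, 'o')): offset=1, physical=[o,G,C,l,b,j,B], logical=[G,C,l,b,j,B,o]
After op 8 (replace(3, 'm')): offset=1, physical=[o,G,C,l,m,j,B], logical=[G,C,l,m,j,B,o]
After op 9 (rotate(-1)): offset=0, physical=[o,G,C,l,m,j,B], logical=[o,G,C,l,m,j,B]

Answer: 0 o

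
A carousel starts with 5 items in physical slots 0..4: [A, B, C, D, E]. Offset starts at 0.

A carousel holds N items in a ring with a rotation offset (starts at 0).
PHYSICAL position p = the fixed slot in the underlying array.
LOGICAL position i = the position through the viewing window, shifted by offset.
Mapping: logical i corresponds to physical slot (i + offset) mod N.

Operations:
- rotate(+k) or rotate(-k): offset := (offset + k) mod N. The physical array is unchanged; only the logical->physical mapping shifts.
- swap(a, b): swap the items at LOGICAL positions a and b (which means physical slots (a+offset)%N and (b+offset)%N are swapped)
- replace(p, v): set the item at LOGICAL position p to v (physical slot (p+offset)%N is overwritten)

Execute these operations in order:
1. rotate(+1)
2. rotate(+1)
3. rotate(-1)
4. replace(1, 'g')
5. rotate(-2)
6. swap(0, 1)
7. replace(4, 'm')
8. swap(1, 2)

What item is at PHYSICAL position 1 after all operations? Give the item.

Answer: E

Derivation:
After op 1 (rotate(+1)): offset=1, physical=[A,B,C,D,E], logical=[B,C,D,E,A]
After op 2 (rotate(+1)): offset=2, physical=[A,B,C,D,E], logical=[C,D,E,A,B]
After op 3 (rotate(-1)): offset=1, physical=[A,B,C,D,E], logical=[B,C,D,E,A]
After op 4 (replace(1, 'g')): offset=1, physical=[A,B,g,D,E], logical=[B,g,D,E,A]
After op 5 (rotate(-2)): offset=4, physical=[A,B,g,D,E], logical=[E,A,B,g,D]
After op 6 (swap(0, 1)): offset=4, physical=[E,B,g,D,A], logical=[A,E,B,g,D]
After op 7 (replace(4, 'm')): offset=4, physical=[E,B,g,m,A], logical=[A,E,B,g,m]
After op 8 (swap(1, 2)): offset=4, physical=[B,E,g,m,A], logical=[A,B,E,g,m]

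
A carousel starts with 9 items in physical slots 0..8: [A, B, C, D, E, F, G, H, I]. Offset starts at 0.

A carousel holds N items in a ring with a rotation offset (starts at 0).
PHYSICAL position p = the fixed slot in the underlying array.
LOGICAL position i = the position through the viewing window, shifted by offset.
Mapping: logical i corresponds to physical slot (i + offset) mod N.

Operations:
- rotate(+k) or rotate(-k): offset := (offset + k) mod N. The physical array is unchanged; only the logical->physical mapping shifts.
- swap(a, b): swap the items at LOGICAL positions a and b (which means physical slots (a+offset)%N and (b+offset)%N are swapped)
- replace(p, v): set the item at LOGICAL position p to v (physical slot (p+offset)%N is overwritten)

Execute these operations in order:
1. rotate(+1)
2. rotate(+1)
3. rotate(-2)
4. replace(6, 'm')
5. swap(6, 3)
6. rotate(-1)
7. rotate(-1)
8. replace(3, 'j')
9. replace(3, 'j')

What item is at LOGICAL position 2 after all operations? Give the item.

Answer: A

Derivation:
After op 1 (rotate(+1)): offset=1, physical=[A,B,C,D,E,F,G,H,I], logical=[B,C,D,E,F,G,H,I,A]
After op 2 (rotate(+1)): offset=2, physical=[A,B,C,D,E,F,G,H,I], logical=[C,D,E,F,G,H,I,A,B]
After op 3 (rotate(-2)): offset=0, physical=[A,B,C,D,E,F,G,H,I], logical=[A,B,C,D,E,F,G,H,I]
After op 4 (replace(6, 'm')): offset=0, physical=[A,B,C,D,E,F,m,H,I], logical=[A,B,C,D,E,F,m,H,I]
After op 5 (swap(6, 3)): offset=0, physical=[A,B,C,m,E,F,D,H,I], logical=[A,B,C,m,E,F,D,H,I]
After op 6 (rotate(-1)): offset=8, physical=[A,B,C,m,E,F,D,H,I], logical=[I,A,B,C,m,E,F,D,H]
After op 7 (rotate(-1)): offset=7, physical=[A,B,C,m,E,F,D,H,I], logical=[H,I,A,B,C,m,E,F,D]
After op 8 (replace(3, 'j')): offset=7, physical=[A,j,C,m,E,F,D,H,I], logical=[H,I,A,j,C,m,E,F,D]
After op 9 (replace(3, 'j')): offset=7, physical=[A,j,C,m,E,F,D,H,I], logical=[H,I,A,j,C,m,E,F,D]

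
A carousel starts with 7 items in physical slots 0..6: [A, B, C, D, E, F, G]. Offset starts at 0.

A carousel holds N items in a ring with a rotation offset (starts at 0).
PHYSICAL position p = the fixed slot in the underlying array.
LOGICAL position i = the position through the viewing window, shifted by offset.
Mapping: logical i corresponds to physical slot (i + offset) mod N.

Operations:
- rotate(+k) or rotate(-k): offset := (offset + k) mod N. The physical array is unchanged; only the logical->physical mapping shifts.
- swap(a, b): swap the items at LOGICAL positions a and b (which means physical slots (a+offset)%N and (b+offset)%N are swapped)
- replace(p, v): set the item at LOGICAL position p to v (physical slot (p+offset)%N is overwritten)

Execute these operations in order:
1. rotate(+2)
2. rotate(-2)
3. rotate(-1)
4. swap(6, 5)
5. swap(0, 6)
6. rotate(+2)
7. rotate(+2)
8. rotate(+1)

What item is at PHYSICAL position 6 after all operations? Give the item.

After op 1 (rotate(+2)): offset=2, physical=[A,B,C,D,E,F,G], logical=[C,D,E,F,G,A,B]
After op 2 (rotate(-2)): offset=0, physical=[A,B,C,D,E,F,G], logical=[A,B,C,D,E,F,G]
After op 3 (rotate(-1)): offset=6, physical=[A,B,C,D,E,F,G], logical=[G,A,B,C,D,E,F]
After op 4 (swap(6, 5)): offset=6, physical=[A,B,C,D,F,E,G], logical=[G,A,B,C,D,F,E]
After op 5 (swap(0, 6)): offset=6, physical=[A,B,C,D,F,G,E], logical=[E,A,B,C,D,F,G]
After op 6 (rotate(+2)): offset=1, physical=[A,B,C,D,F,G,E], logical=[B,C,D,F,G,E,A]
After op 7 (rotate(+2)): offset=3, physical=[A,B,C,D,F,G,E], logical=[D,F,G,E,A,B,C]
After op 8 (rotate(+1)): offset=4, physical=[A,B,C,D,F,G,E], logical=[F,G,E,A,B,C,D]

Answer: E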